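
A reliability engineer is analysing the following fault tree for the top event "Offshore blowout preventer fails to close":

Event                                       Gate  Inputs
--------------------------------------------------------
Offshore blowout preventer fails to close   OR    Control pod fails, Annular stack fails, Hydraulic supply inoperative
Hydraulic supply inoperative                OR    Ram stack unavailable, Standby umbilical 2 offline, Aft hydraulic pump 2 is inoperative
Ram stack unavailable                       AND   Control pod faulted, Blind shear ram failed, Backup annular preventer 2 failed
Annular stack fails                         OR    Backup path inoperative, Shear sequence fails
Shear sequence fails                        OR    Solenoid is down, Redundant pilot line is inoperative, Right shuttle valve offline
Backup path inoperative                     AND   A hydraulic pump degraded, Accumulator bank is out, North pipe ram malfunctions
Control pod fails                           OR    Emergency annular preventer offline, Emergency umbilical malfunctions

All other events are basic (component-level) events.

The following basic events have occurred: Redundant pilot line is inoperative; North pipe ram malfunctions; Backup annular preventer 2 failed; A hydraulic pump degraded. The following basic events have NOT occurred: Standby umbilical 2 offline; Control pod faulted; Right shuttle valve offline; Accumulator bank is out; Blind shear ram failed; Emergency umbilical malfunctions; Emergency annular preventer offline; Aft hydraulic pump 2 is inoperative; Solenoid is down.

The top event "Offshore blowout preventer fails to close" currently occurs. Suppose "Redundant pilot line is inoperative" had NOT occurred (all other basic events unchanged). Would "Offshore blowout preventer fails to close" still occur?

Counterfactual: set "Redundant pilot line is inoperative" to not occurred.
Control pod fails [OR]: Emergency annular preventer offline=not, Emergency umbilical malfunctions=not → no input occurs → does not occur.
Backup path inoperative [AND]: A hydraulic pump degraded=occurs, Accumulator bank is out=not, North pipe ram malfunctions=occurs → not all inputs occur → does not occur.
Shear sequence fails [OR]: Solenoid is down=not, Redundant pilot line is inoperative=not, Right shuttle valve offline=not → no input occurs → does not occur.
Annular stack fails [OR]: Backup path inoperative=not, Shear sequence fails=not → no input occurs → does not occur.
Ram stack unavailable [AND]: Control pod faulted=not, Blind shear ram failed=not, Backup annular preventer 2 failed=occurs → not all inputs occur → does not occur.
Hydraulic supply inoperative [OR]: Ram stack unavailable=not, Standby umbilical 2 offline=not, Aft hydraulic pump 2 is inoperative=not → no input occurs → does not occur.
Offshore blowout preventer fails to close [OR]: Control pod fails=not, Annular stack fails=not, Hydraulic supply inoperative=not → no input occurs → does not occur.

No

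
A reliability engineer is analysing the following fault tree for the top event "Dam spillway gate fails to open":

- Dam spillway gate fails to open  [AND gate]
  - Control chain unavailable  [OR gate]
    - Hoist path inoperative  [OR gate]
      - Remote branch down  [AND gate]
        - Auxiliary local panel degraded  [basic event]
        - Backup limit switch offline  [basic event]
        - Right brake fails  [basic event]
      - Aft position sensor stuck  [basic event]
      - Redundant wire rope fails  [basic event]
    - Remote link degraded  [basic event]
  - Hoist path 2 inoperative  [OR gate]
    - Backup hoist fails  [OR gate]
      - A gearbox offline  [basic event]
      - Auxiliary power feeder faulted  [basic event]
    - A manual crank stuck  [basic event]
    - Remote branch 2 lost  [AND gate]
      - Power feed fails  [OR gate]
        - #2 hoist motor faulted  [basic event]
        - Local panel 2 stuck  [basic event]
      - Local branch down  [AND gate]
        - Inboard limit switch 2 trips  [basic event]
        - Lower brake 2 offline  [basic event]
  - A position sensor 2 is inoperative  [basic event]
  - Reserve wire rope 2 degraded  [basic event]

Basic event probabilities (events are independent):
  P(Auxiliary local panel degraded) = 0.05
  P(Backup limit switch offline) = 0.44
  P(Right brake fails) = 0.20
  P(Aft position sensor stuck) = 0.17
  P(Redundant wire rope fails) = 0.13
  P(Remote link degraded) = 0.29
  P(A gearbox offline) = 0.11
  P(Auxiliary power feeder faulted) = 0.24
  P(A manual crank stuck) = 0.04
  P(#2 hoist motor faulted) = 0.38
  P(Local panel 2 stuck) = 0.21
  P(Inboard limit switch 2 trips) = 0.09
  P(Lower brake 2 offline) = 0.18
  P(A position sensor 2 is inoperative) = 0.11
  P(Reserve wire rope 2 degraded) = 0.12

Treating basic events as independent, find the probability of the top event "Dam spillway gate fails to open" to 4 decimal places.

0.0023

P(Remote branch down) [AND] = 0.05 × 0.44 × 0.20 = 0.004400
P(Hoist path inoperative) [OR] = 1 − (1−0.004400) × (1−0.17) × (1−0.13) = 0.281077
P(Control chain unavailable) [OR] = 1 − (1−0.281077) × (1−0.29) = 0.489565
P(Backup hoist fails) [OR] = 1 − (1−0.11) × (1−0.24) = 0.323600
P(Power feed fails) [OR] = 1 − (1−0.38) × (1−0.21) = 0.510200
P(Local branch down) [AND] = 0.09 × 0.18 = 0.016200
P(Remote branch 2 lost) [AND] = 0.510200 × 0.016200 = 0.008265
P(Hoist path 2 inoperative) [OR] = 1 − (1−0.323600) × (1−0.04) × (1−0.008265) = 0.356023
P(Dam spillway gate fails to open) [AND] = 0.489565 × 0.356023 × 0.11 × 0.12 = 0.002301
Rounded to 4 decimal places: P(Dam spillway gate fails to open) ≈ 0.0023.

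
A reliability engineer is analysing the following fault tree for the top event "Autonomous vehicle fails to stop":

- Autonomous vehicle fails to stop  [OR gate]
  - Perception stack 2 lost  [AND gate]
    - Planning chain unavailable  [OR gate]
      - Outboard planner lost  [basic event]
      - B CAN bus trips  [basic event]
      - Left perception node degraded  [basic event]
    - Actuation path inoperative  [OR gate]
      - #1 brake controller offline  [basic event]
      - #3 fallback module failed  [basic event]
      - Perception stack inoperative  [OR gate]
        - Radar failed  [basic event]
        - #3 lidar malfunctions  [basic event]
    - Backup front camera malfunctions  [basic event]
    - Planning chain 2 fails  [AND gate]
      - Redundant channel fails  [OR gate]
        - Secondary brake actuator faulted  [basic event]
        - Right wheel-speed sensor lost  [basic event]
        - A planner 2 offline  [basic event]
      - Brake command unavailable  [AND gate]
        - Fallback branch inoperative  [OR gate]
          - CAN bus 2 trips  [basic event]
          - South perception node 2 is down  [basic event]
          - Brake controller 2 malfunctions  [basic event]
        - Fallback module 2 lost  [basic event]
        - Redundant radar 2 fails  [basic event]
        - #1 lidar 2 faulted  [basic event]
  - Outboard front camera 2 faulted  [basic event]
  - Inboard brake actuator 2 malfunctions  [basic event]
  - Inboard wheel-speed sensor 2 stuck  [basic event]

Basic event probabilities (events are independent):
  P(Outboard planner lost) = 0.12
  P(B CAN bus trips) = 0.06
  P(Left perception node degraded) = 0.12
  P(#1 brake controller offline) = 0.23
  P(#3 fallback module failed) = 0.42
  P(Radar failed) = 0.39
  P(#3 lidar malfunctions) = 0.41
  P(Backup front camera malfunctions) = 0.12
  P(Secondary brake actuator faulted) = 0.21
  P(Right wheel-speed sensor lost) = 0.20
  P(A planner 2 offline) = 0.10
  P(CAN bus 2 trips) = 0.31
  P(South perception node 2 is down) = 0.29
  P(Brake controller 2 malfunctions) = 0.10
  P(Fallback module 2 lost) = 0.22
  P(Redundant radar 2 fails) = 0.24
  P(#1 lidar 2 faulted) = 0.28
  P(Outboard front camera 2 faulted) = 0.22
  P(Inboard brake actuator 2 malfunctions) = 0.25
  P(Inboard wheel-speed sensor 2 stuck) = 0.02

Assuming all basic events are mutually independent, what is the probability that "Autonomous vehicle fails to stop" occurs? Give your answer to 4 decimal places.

P(Planning chain unavailable) [OR] = 1 − (1−0.12) × (1−0.06) × (1−0.12) = 0.272064
P(Perception stack inoperative) [OR] = 1 − (1−0.39) × (1−0.41) = 0.640100
P(Actuation path inoperative) [OR] = 1 − (1−0.23) × (1−0.42) × (1−0.640100) = 0.839269
P(Redundant channel fails) [OR] = 1 − (1−0.21) × (1−0.20) × (1−0.10) = 0.431200
P(Fallback branch inoperative) [OR] = 1 − (1−0.31) × (1−0.29) × (1−0.10) = 0.559090
P(Brake command unavailable) [AND] = 0.559090 × 0.22 × 0.24 × 0.28 = 0.008266
P(Planning chain 2 fails) [AND] = 0.431200 × 0.008266 = 0.003564
P(Perception stack 2 lost) [AND] = 0.272064 × 0.839269 × 0.12 × 0.003564 = 0.000098
P(Autonomous vehicle fails to stop) [OR] = 1 − (1−0.000098) × (1−0.22) × (1−0.25) × (1−0.02) = 0.426756
Rounded to 4 decimal places: P(Autonomous vehicle fails to stop) ≈ 0.4268.

0.4268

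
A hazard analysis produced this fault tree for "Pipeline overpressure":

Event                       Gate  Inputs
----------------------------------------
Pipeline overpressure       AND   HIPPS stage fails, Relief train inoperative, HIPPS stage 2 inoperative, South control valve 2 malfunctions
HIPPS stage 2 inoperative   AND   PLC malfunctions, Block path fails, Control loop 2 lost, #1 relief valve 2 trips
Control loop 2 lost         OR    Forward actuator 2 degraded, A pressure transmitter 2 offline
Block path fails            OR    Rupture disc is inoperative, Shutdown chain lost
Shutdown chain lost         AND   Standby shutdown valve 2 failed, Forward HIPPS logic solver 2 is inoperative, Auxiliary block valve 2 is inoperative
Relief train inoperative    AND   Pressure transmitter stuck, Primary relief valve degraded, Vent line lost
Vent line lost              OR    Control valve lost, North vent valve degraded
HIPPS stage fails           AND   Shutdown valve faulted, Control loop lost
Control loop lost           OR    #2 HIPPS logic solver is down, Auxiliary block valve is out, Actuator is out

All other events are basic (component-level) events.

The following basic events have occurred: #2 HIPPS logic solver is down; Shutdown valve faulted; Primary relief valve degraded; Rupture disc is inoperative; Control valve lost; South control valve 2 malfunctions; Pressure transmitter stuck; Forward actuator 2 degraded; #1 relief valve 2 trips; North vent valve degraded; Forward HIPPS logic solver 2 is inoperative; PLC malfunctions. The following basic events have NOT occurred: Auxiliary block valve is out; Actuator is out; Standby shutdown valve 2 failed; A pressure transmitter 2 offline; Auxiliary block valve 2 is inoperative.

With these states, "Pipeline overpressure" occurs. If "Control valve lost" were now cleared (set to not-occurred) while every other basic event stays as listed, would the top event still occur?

Counterfactual: set "Control valve lost" to not occurred.
Control loop lost [OR]: #2 HIPPS logic solver is down=occurs, Auxiliary block valve is out=not, Actuator is out=not → at least one input occurs → occurs.
HIPPS stage fails [AND]: Shutdown valve faulted=occurs, Control loop lost=occurs → all inputs occur → occurs.
Vent line lost [OR]: Control valve lost=not, North vent valve degraded=occurs → at least one input occurs → occurs.
Relief train inoperative [AND]: Pressure transmitter stuck=occurs, Primary relief valve degraded=occurs, Vent line lost=occurs → all inputs occur → occurs.
Shutdown chain lost [AND]: Standby shutdown valve 2 failed=not, Forward HIPPS logic solver 2 is inoperative=occurs, Auxiliary block valve 2 is inoperative=not → not all inputs occur → does not occur.
Block path fails [OR]: Rupture disc is inoperative=occurs, Shutdown chain lost=not → at least one input occurs → occurs.
Control loop 2 lost [OR]: Forward actuator 2 degraded=occurs, A pressure transmitter 2 offline=not → at least one input occurs → occurs.
HIPPS stage 2 inoperative [AND]: PLC malfunctions=occurs, Block path fails=occurs, Control loop 2 lost=occurs, #1 relief valve 2 trips=occurs → all inputs occur → occurs.
Pipeline overpressure [AND]: HIPPS stage fails=occurs, Relief train inoperative=occurs, HIPPS stage 2 inoperative=occurs, South control valve 2 malfunctions=occurs → all inputs occur → occurs.

Yes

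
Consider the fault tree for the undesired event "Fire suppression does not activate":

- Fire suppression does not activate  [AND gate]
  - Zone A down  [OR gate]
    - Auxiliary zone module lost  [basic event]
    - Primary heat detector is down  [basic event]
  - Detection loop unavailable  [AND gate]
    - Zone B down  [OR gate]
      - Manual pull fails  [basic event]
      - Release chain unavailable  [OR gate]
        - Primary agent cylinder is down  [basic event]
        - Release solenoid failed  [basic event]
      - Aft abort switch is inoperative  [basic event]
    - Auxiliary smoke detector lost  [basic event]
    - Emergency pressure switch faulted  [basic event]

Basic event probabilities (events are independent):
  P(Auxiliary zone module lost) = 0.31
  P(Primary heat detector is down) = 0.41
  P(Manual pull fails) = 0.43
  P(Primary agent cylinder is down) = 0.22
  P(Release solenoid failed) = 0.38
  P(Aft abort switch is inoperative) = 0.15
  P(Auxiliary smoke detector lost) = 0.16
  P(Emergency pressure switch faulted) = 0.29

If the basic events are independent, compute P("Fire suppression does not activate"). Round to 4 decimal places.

P(Zone A down) [OR] = 1 − (1−0.31) × (1−0.41) = 0.592900
P(Release chain unavailable) [OR] = 1 − (1−0.22) × (1−0.38) = 0.516400
P(Zone B down) [OR] = 1 − (1−0.43) × (1−0.516400) × (1−0.15) = 0.765696
P(Detection loop unavailable) [AND] = 0.765696 × 0.16 × 0.29 = 0.035528
P(Fire suppression does not activate) [AND] = 0.592900 × 0.035528 = 0.021065
Rounded to 4 decimal places: P(Fire suppression does not activate) ≈ 0.0211.

0.0211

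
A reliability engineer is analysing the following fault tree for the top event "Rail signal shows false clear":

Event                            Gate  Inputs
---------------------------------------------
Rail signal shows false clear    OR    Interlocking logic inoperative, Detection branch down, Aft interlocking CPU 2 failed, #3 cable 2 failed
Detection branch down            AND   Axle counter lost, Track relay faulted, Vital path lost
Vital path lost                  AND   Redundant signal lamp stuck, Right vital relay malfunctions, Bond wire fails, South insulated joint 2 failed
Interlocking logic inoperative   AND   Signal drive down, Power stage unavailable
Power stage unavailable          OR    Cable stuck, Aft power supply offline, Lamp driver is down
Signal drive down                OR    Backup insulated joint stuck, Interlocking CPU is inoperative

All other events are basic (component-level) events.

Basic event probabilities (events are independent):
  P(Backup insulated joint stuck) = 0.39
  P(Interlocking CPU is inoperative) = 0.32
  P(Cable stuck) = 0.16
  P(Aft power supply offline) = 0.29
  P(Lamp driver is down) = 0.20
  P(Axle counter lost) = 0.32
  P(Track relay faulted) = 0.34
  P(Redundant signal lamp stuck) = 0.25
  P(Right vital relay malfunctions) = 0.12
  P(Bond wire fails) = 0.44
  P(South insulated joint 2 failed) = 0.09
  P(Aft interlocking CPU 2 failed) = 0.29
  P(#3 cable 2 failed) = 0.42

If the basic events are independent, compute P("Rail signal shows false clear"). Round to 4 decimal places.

0.7142

P(Signal drive down) [OR] = 1 − (1−0.39) × (1−0.32) = 0.585200
P(Power stage unavailable) [OR] = 1 − (1−0.16) × (1−0.29) × (1−0.20) = 0.522880
P(Interlocking logic inoperative) [AND] = 0.585200 × 0.522880 = 0.305989
P(Vital path lost) [AND] = 0.25 × 0.12 × 0.44 × 0.09 = 0.001188
P(Detection branch down) [AND] = 0.32 × 0.34 × 0.001188 = 0.000129
P(Rail signal shows false clear) [OR] = 1 − (1−0.305989) × (1−0.000129) × (1−0.29) × (1−0.42) = 0.714243
Rounded to 4 decimal places: P(Rail signal shows false clear) ≈ 0.7142.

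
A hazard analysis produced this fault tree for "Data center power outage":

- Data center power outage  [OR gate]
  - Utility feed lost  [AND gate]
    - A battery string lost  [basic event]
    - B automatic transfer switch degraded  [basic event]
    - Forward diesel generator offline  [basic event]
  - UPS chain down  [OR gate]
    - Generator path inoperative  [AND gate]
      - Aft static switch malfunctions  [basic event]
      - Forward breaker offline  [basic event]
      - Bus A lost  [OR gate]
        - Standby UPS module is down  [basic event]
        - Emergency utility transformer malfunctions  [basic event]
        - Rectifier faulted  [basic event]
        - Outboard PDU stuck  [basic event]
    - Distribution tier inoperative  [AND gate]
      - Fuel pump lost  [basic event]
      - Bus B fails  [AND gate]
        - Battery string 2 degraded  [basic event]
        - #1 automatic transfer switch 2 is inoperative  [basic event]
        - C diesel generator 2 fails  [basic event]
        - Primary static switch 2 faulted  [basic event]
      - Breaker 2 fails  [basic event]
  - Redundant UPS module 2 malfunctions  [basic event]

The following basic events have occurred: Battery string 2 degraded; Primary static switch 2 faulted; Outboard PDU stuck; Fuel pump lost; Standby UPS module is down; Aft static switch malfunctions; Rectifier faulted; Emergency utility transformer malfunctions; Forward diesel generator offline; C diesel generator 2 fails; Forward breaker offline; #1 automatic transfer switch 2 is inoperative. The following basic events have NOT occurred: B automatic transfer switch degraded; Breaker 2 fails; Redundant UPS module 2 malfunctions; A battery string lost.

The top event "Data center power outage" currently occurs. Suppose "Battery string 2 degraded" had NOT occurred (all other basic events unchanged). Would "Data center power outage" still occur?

Counterfactual: set "Battery string 2 degraded" to not occurred.
Utility feed lost [AND]: A battery string lost=not, B automatic transfer switch degraded=not, Forward diesel generator offline=occurs → not all inputs occur → does not occur.
Bus A lost [OR]: Standby UPS module is down=occurs, Emergency utility transformer malfunctions=occurs, Rectifier faulted=occurs, Outboard PDU stuck=occurs → at least one input occurs → occurs.
Generator path inoperative [AND]: Aft static switch malfunctions=occurs, Forward breaker offline=occurs, Bus A lost=occurs → all inputs occur → occurs.
Bus B fails [AND]: Battery string 2 degraded=not, #1 automatic transfer switch 2 is inoperative=occurs, C diesel generator 2 fails=occurs, Primary static switch 2 faulted=occurs → not all inputs occur → does not occur.
Distribution tier inoperative [AND]: Fuel pump lost=occurs, Bus B fails=not, Breaker 2 fails=not → not all inputs occur → does not occur.
UPS chain down [OR]: Generator path inoperative=occurs, Distribution tier inoperative=not → at least one input occurs → occurs.
Data center power outage [OR]: Utility feed lost=not, UPS chain down=occurs, Redundant UPS module 2 malfunctions=not → at least one input occurs → occurs.

Yes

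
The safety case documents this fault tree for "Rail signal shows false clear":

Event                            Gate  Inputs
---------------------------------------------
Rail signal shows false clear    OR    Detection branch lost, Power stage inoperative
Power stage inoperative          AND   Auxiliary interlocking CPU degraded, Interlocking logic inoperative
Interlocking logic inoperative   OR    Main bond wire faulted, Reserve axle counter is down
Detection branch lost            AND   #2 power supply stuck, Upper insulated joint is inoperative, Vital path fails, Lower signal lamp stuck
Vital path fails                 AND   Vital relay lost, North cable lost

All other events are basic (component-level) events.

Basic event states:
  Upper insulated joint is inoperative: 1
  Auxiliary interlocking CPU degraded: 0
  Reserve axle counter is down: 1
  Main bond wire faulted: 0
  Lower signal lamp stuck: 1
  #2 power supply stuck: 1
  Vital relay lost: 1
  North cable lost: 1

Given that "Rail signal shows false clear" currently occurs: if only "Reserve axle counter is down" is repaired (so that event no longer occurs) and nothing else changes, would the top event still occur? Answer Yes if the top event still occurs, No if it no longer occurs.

Yes

Counterfactual: set "Reserve axle counter is down" to not occurred.
Vital path fails [AND]: Vital relay lost=occurs, North cable lost=occurs → all inputs occur → occurs.
Detection branch lost [AND]: #2 power supply stuck=occurs, Upper insulated joint is inoperative=occurs, Vital path fails=occurs, Lower signal lamp stuck=occurs → all inputs occur → occurs.
Interlocking logic inoperative [OR]: Main bond wire faulted=not, Reserve axle counter is down=not → no input occurs → does not occur.
Power stage inoperative [AND]: Auxiliary interlocking CPU degraded=not, Interlocking logic inoperative=not → not all inputs occur → does not occur.
Rail signal shows false clear [OR]: Detection branch lost=occurs, Power stage inoperative=not → at least one input occurs → occurs.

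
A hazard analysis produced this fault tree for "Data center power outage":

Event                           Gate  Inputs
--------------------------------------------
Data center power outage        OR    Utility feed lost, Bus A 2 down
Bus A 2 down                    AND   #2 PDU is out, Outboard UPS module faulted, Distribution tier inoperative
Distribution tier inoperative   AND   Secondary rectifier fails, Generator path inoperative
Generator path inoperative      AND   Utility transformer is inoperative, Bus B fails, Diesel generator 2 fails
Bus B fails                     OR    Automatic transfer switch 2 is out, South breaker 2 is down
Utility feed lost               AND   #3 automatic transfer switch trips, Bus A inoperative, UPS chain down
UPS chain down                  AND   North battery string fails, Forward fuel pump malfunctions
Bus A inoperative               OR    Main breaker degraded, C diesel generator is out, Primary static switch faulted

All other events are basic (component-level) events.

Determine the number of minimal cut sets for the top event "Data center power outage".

Bus A inoperative [OR]: union of children's cut sets → 3 cut set(s).
UPS chain down [AND]: one cut set from each child combined → 1 × 1 = 1 cut set(s).
Utility feed lost [AND]: one cut set from each child combined → 1 × 3 × 1 = 3 cut set(s).
Bus B fails [OR]: union of children's cut sets → 2 cut set(s).
Generator path inoperative [AND]: one cut set from each child combined → 1 × 2 × 1 = 2 cut set(s).
Distribution tier inoperative [AND]: one cut set from each child combined → 1 × 2 = 2 cut set(s).
Bus A 2 down [AND]: one cut set from each child combined → 1 × 1 × 2 = 2 cut set(s).
Data center power outage [OR]: union of children's cut sets → 5 cut set(s).
Minimal cut sets: {#3 automatic transfer switch trips, Forward fuel pump malfunctions, Main breaker degraded, North battery string fails}; {#3 automatic transfer switch trips, C diesel generator is out, Forward fuel pump malfunctions, North battery string fails}; {#3 automatic transfer switch trips, Forward fuel pump malfunctions, North battery string fails, Primary static switch faulted}; {#2 PDU is out, Automatic transfer switch 2 is out, Diesel generator 2 fails, Outboard UPS module faulted, Secondary rectifier fails, Utility transformer is inoperative}; {#2 PDU is out, Diesel generator 2 fails, Outboard UPS module faulted, Secondary rectifier fails, South breaker 2 is down, Utility transformer is inoperative}.

5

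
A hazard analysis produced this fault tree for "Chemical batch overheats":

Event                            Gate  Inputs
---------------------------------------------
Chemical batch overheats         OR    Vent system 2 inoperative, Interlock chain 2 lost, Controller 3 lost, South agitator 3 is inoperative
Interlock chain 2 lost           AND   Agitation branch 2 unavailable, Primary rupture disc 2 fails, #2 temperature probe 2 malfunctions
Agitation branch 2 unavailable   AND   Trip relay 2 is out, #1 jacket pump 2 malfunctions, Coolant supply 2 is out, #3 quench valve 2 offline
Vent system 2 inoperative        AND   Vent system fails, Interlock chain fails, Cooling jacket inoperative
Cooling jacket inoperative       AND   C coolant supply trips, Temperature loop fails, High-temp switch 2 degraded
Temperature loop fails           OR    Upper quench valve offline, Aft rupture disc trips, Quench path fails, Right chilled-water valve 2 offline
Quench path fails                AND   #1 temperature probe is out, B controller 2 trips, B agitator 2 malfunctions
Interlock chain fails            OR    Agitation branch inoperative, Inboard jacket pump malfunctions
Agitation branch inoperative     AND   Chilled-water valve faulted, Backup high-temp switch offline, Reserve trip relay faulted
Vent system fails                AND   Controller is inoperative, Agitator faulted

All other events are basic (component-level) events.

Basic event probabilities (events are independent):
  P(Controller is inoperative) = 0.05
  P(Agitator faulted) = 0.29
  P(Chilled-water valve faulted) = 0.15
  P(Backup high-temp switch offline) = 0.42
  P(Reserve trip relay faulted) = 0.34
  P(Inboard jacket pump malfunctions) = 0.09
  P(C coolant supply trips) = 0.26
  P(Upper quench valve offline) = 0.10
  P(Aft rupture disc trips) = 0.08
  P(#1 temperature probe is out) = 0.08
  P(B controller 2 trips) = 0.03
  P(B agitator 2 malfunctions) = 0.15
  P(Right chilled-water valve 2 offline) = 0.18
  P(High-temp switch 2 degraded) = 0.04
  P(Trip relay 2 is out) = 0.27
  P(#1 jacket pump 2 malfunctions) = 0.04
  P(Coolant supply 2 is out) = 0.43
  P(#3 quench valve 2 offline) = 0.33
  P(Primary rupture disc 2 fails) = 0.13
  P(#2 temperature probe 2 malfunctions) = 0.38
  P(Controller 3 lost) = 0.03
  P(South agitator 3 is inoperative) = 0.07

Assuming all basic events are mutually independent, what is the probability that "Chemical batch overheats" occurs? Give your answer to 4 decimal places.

0.0980

P(Vent system fails) [AND] = 0.05 × 0.29 = 0.014500
P(Agitation branch inoperative) [AND] = 0.15 × 0.42 × 0.34 = 0.021420
P(Interlock chain fails) [OR] = 1 − (1−0.021420) × (1−0.09) = 0.109492
P(Quench path fails) [AND] = 0.08 × 0.03 × 0.15 = 0.000360
P(Temperature loop fails) [OR] = 1 − (1−0.10) × (1−0.08) × (1−0.000360) × (1−0.18) = 0.321284
P(Cooling jacket inoperative) [AND] = 0.26 × 0.321284 × 0.04 = 0.003341
P(Vent system 2 inoperative) [AND] = 0.014500 × 0.109492 × 0.003341 = 0.000005
P(Agitation branch 2 unavailable) [AND] = 0.27 × 0.04 × 0.43 × 0.33 = 0.001533
P(Interlock chain 2 lost) [AND] = 0.001533 × 0.13 × 0.38 = 0.000076
P(Chemical batch overheats) [OR] = 1 − (1−0.000005) × (1−0.000076) × (1−0.03) × (1−0.07) = 0.097973
Rounded to 4 decimal places: P(Chemical batch overheats) ≈ 0.0980.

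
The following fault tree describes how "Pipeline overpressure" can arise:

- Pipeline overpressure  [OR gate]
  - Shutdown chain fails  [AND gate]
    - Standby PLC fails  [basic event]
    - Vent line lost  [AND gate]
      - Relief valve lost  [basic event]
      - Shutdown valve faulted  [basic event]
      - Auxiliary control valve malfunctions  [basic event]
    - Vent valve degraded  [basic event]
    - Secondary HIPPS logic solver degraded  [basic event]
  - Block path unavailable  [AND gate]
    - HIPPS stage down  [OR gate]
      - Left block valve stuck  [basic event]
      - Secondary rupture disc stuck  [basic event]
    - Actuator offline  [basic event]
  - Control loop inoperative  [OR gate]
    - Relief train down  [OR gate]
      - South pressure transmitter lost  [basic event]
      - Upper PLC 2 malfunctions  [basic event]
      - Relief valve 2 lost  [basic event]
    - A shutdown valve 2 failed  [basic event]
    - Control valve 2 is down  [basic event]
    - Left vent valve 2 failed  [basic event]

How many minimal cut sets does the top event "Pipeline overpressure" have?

Vent line lost [AND]: one cut set from each child combined → 1 × 1 × 1 = 1 cut set(s).
Shutdown chain fails [AND]: one cut set from each child combined → 1 × 1 × 1 × 1 = 1 cut set(s).
HIPPS stage down [OR]: union of children's cut sets → 2 cut set(s).
Block path unavailable [AND]: one cut set from each child combined → 2 × 1 = 2 cut set(s).
Relief train down [OR]: union of children's cut sets → 3 cut set(s).
Control loop inoperative [OR]: union of children's cut sets → 6 cut set(s).
Pipeline overpressure [OR]: union of children's cut sets → 9 cut set(s).
Minimal cut sets: {Auxiliary control valve malfunctions, Relief valve lost, Secondary HIPPS logic solver degraded, Shutdown valve faulted, Standby PLC fails, Vent valve degraded}; {Actuator offline, Left block valve stuck}; {Actuator offline, Secondary rupture disc stuck}; {South pressure transmitter lost}; {Upper PLC 2 malfunctions}; {Relief valve 2 lost}; {A shutdown valve 2 failed}; {Control valve 2 is down}; {Left vent valve 2 failed}.

9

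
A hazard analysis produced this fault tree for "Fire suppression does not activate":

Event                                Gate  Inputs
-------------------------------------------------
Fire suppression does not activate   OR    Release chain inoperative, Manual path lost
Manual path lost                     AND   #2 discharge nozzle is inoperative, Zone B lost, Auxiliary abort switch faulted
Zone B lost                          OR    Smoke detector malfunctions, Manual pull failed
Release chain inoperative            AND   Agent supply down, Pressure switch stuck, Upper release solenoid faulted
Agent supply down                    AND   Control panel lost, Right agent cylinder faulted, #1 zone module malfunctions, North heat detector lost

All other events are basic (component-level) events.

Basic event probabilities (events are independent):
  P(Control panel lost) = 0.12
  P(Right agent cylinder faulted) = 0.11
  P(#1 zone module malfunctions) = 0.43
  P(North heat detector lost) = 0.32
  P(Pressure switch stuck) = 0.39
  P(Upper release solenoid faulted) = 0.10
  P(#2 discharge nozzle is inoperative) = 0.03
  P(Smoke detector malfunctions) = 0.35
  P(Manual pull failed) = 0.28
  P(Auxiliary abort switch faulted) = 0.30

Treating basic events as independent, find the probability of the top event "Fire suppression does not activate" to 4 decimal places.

0.0049

P(Agent supply down) [AND] = 0.12 × 0.11 × 0.43 × 0.32 = 0.001816
P(Release chain inoperative) [AND] = 0.001816 × 0.39 × 0.10 = 0.000071
P(Zone B lost) [OR] = 1 − (1−0.35) × (1−0.28) = 0.532000
P(Manual path lost) [AND] = 0.03 × 0.532000 × 0.30 = 0.004788
P(Fire suppression does not activate) [OR] = 1 − (1−0.000071) × (1−0.004788) = 0.004859
Rounded to 4 decimal places: P(Fire suppression does not activate) ≈ 0.0049.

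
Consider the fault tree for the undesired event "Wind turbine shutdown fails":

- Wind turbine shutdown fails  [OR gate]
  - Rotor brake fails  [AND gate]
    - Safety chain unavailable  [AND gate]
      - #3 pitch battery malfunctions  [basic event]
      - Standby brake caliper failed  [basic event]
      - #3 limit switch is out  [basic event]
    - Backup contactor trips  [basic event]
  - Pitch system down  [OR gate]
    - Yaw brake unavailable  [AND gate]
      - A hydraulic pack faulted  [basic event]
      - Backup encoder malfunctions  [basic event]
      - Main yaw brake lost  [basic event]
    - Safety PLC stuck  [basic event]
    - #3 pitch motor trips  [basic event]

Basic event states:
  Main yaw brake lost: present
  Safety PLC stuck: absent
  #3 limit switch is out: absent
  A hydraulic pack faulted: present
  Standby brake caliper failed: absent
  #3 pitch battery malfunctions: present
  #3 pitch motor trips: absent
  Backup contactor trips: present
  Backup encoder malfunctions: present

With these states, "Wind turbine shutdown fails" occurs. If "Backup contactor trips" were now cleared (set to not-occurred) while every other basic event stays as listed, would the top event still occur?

Counterfactual: set "Backup contactor trips" to not occurred.
Safety chain unavailable [AND]: #3 pitch battery malfunctions=occurs, Standby brake caliper failed=not, #3 limit switch is out=not → not all inputs occur → does not occur.
Rotor brake fails [AND]: Safety chain unavailable=not, Backup contactor trips=not → not all inputs occur → does not occur.
Yaw brake unavailable [AND]: A hydraulic pack faulted=occurs, Backup encoder malfunctions=occurs, Main yaw brake lost=occurs → all inputs occur → occurs.
Pitch system down [OR]: Yaw brake unavailable=occurs, Safety PLC stuck=not, #3 pitch motor trips=not → at least one input occurs → occurs.
Wind turbine shutdown fails [OR]: Rotor brake fails=not, Pitch system down=occurs → at least one input occurs → occurs.

Yes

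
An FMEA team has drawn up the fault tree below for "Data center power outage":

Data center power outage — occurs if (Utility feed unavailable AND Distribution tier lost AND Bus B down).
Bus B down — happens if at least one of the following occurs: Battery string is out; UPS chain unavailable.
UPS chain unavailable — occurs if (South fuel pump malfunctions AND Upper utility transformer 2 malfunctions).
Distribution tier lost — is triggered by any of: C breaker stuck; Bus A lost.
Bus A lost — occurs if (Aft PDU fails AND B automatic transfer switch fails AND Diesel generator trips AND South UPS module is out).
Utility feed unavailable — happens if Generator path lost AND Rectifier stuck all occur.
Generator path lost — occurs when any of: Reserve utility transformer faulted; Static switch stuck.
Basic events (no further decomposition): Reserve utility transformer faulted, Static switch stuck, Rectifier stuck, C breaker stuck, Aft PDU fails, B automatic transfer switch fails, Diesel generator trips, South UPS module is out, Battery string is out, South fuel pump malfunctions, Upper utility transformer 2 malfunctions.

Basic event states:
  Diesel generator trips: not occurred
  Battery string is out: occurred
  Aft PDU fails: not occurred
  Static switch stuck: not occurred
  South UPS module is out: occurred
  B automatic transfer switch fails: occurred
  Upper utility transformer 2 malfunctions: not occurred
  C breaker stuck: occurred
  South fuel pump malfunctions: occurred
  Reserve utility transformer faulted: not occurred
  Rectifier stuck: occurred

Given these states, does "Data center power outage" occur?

Generator path lost [OR]: Reserve utility transformer faulted=not, Static switch stuck=not → no input occurs → does not occur.
Utility feed unavailable [AND]: Generator path lost=not, Rectifier stuck=occurs → not all inputs occur → does not occur.
Bus A lost [AND]: Aft PDU fails=not, B automatic transfer switch fails=occurs, Diesel generator trips=not, South UPS module is out=occurs → not all inputs occur → does not occur.
Distribution tier lost [OR]: C breaker stuck=occurs, Bus A lost=not → at least one input occurs → occurs.
UPS chain unavailable [AND]: South fuel pump malfunctions=occurs, Upper utility transformer 2 malfunctions=not → not all inputs occur → does not occur.
Bus B down [OR]: Battery string is out=occurs, UPS chain unavailable=not → at least one input occurs → occurs.
Data center power outage [AND]: Utility feed unavailable=not, Distribution tier lost=occurs, Bus B down=occurs → not all inputs occur → does not occur.

No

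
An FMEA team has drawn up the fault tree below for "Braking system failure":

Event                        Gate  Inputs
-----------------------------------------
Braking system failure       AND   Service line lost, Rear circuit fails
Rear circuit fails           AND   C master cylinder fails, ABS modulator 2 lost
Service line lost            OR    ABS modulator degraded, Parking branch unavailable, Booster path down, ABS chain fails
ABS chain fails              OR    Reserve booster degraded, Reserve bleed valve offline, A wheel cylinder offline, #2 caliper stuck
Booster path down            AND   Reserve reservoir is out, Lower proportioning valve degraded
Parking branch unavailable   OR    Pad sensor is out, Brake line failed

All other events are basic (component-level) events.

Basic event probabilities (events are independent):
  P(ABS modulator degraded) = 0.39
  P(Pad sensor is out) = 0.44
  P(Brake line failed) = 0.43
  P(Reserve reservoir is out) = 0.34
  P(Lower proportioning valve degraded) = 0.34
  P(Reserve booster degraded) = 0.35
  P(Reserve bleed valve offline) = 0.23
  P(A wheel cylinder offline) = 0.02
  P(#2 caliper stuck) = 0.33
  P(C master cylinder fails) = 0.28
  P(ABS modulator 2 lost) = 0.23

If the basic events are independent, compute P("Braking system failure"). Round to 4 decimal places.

0.0608

P(Parking branch unavailable) [OR] = 1 − (1−0.44) × (1−0.43) = 0.680800
P(Booster path down) [AND] = 0.34 × 0.34 = 0.115600
P(ABS chain fails) [OR] = 1 − (1−0.35) × (1−0.23) × (1−0.02) × (1−0.33) = 0.671372
P(Service line lost) [OR] = 1 − (1−0.39) × (1−0.680800) × (1−0.115600) × (1−0.671372) = 0.943409
P(Rear circuit fails) [AND] = 0.28 × 0.23 = 0.064400
P(Braking system failure) [AND] = 0.943409 × 0.064400 = 0.060756
Rounded to 4 decimal places: P(Braking system failure) ≈ 0.0608.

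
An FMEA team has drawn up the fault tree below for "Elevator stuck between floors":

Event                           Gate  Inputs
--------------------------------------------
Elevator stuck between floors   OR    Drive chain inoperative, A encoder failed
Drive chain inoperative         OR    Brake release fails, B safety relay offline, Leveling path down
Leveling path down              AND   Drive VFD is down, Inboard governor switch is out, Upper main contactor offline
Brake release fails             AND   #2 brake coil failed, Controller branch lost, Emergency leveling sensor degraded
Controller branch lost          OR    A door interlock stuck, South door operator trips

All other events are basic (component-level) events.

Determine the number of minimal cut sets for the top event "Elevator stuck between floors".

Controller branch lost [OR]: union of children's cut sets → 2 cut set(s).
Brake release fails [AND]: one cut set from each child combined → 1 × 2 × 1 = 2 cut set(s).
Leveling path down [AND]: one cut set from each child combined → 1 × 1 × 1 = 1 cut set(s).
Drive chain inoperative [OR]: union of children's cut sets → 4 cut set(s).
Elevator stuck between floors [OR]: union of children's cut sets → 5 cut set(s).
Minimal cut sets: {#2 brake coil failed, A door interlock stuck, Emergency leveling sensor degraded}; {#2 brake coil failed, Emergency leveling sensor degraded, South door operator trips}; {B safety relay offline}; {Drive VFD is down, Inboard governor switch is out, Upper main contactor offline}; {A encoder failed}.

5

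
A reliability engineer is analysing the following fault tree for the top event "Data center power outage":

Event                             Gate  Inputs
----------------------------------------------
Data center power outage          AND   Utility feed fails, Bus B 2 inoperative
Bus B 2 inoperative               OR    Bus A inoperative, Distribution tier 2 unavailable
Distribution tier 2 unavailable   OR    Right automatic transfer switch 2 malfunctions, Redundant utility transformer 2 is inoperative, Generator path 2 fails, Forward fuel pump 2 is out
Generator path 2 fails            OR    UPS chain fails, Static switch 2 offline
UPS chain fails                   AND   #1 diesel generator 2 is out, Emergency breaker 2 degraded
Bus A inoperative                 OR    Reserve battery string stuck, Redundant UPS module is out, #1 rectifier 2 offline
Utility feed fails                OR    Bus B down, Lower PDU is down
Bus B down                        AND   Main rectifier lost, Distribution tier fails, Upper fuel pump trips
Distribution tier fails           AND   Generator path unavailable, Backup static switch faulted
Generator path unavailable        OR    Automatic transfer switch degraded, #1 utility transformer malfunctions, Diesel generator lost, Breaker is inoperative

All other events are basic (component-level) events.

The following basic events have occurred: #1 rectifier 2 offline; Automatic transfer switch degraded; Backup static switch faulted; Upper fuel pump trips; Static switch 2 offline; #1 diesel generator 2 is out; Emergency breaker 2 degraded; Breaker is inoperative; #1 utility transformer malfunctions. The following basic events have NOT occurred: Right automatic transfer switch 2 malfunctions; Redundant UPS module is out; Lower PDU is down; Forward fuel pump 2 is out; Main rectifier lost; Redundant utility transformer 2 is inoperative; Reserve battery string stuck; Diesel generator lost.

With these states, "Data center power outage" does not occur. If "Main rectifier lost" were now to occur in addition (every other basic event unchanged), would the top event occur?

Yes

Counterfactual: set "Main rectifier lost" to occurred.
Generator path unavailable [OR]: Automatic transfer switch degraded=occurs, #1 utility transformer malfunctions=occurs, Diesel generator lost=not, Breaker is inoperative=occurs → at least one input occurs → occurs.
Distribution tier fails [AND]: Generator path unavailable=occurs, Backup static switch faulted=occurs → all inputs occur → occurs.
Bus B down [AND]: Main rectifier lost=occurs, Distribution tier fails=occurs, Upper fuel pump trips=occurs → all inputs occur → occurs.
Utility feed fails [OR]: Bus B down=occurs, Lower PDU is down=not → at least one input occurs → occurs.
Bus A inoperative [OR]: Reserve battery string stuck=not, Redundant UPS module is out=not, #1 rectifier 2 offline=occurs → at least one input occurs → occurs.
UPS chain fails [AND]: #1 diesel generator 2 is out=occurs, Emergency breaker 2 degraded=occurs → all inputs occur → occurs.
Generator path 2 fails [OR]: UPS chain fails=occurs, Static switch 2 offline=occurs → at least one input occurs → occurs.
Distribution tier 2 unavailable [OR]: Right automatic transfer switch 2 malfunctions=not, Redundant utility transformer 2 is inoperative=not, Generator path 2 fails=occurs, Forward fuel pump 2 is out=not → at least one input occurs → occurs.
Bus B 2 inoperative [OR]: Bus A inoperative=occurs, Distribution tier 2 unavailable=occurs → at least one input occurs → occurs.
Data center power outage [AND]: Utility feed fails=occurs, Bus B 2 inoperative=occurs → all inputs occur → occurs.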